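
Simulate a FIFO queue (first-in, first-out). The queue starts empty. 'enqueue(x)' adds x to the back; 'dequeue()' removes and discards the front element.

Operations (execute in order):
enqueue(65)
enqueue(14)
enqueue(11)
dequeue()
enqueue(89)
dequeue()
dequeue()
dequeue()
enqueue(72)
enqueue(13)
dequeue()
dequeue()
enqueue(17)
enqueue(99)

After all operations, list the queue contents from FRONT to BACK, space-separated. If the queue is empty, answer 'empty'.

enqueue(65): [65]
enqueue(14): [65, 14]
enqueue(11): [65, 14, 11]
dequeue(): [14, 11]
enqueue(89): [14, 11, 89]
dequeue(): [11, 89]
dequeue(): [89]
dequeue(): []
enqueue(72): [72]
enqueue(13): [72, 13]
dequeue(): [13]
dequeue(): []
enqueue(17): [17]
enqueue(99): [17, 99]

Answer: 17 99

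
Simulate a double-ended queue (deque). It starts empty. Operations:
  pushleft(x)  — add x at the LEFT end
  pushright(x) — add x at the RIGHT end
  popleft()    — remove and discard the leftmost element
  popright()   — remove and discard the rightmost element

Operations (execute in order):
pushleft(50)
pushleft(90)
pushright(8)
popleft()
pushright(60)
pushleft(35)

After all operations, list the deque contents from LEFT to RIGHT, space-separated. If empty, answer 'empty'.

Answer: 35 50 8 60

Derivation:
pushleft(50): [50]
pushleft(90): [90, 50]
pushright(8): [90, 50, 8]
popleft(): [50, 8]
pushright(60): [50, 8, 60]
pushleft(35): [35, 50, 8, 60]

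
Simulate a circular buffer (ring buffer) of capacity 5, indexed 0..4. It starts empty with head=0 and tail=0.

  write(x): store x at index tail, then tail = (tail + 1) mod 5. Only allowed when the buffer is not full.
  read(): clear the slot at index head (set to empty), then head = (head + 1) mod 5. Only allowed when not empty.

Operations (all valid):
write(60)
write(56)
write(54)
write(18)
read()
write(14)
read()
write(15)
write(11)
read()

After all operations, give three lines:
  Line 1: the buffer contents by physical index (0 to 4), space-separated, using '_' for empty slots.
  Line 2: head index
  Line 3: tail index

Answer: 15 11 _ 18 14
3
2

Derivation:
write(60): buf=[60 _ _ _ _], head=0, tail=1, size=1
write(56): buf=[60 56 _ _ _], head=0, tail=2, size=2
write(54): buf=[60 56 54 _ _], head=0, tail=3, size=3
write(18): buf=[60 56 54 18 _], head=0, tail=4, size=4
read(): buf=[_ 56 54 18 _], head=1, tail=4, size=3
write(14): buf=[_ 56 54 18 14], head=1, tail=0, size=4
read(): buf=[_ _ 54 18 14], head=2, tail=0, size=3
write(15): buf=[15 _ 54 18 14], head=2, tail=1, size=4
write(11): buf=[15 11 54 18 14], head=2, tail=2, size=5
read(): buf=[15 11 _ 18 14], head=3, tail=2, size=4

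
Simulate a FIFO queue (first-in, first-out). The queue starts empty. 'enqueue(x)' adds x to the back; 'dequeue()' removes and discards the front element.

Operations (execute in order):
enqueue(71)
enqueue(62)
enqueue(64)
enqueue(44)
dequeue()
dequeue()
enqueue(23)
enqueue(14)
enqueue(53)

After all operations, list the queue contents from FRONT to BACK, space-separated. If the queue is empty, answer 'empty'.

Answer: 64 44 23 14 53

Derivation:
enqueue(71): [71]
enqueue(62): [71, 62]
enqueue(64): [71, 62, 64]
enqueue(44): [71, 62, 64, 44]
dequeue(): [62, 64, 44]
dequeue(): [64, 44]
enqueue(23): [64, 44, 23]
enqueue(14): [64, 44, 23, 14]
enqueue(53): [64, 44, 23, 14, 53]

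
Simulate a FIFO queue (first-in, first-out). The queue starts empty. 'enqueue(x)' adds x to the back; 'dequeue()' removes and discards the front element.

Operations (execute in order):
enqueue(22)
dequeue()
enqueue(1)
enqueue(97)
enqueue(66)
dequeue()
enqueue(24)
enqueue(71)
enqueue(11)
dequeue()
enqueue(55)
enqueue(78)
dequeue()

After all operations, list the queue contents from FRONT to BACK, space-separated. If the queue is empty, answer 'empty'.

Answer: 24 71 11 55 78

Derivation:
enqueue(22): [22]
dequeue(): []
enqueue(1): [1]
enqueue(97): [1, 97]
enqueue(66): [1, 97, 66]
dequeue(): [97, 66]
enqueue(24): [97, 66, 24]
enqueue(71): [97, 66, 24, 71]
enqueue(11): [97, 66, 24, 71, 11]
dequeue(): [66, 24, 71, 11]
enqueue(55): [66, 24, 71, 11, 55]
enqueue(78): [66, 24, 71, 11, 55, 78]
dequeue(): [24, 71, 11, 55, 78]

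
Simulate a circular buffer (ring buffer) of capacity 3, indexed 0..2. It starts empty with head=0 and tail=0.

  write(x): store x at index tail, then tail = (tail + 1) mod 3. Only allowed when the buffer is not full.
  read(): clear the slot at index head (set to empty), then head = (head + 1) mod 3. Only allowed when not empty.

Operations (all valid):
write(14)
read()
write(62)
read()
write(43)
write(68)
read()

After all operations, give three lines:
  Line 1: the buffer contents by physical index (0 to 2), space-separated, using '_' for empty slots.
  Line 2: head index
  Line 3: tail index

Answer: 68 _ _
0
1

Derivation:
write(14): buf=[14 _ _], head=0, tail=1, size=1
read(): buf=[_ _ _], head=1, tail=1, size=0
write(62): buf=[_ 62 _], head=1, tail=2, size=1
read(): buf=[_ _ _], head=2, tail=2, size=0
write(43): buf=[_ _ 43], head=2, tail=0, size=1
write(68): buf=[68 _ 43], head=2, tail=1, size=2
read(): buf=[68 _ _], head=0, tail=1, size=1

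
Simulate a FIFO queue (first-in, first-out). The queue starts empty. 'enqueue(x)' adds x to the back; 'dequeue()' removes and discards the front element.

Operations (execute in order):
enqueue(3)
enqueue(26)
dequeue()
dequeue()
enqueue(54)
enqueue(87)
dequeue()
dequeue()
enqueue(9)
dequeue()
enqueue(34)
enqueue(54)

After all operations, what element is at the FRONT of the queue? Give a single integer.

Answer: 34

Derivation:
enqueue(3): queue = [3]
enqueue(26): queue = [3, 26]
dequeue(): queue = [26]
dequeue(): queue = []
enqueue(54): queue = [54]
enqueue(87): queue = [54, 87]
dequeue(): queue = [87]
dequeue(): queue = []
enqueue(9): queue = [9]
dequeue(): queue = []
enqueue(34): queue = [34]
enqueue(54): queue = [34, 54]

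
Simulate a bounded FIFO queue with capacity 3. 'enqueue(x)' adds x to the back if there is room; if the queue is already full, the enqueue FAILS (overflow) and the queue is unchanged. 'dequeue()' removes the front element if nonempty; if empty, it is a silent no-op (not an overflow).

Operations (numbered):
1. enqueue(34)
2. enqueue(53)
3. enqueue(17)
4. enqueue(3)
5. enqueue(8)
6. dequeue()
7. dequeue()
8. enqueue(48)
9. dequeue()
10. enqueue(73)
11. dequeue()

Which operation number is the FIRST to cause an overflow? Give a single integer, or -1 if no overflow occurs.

1. enqueue(34): size=1
2. enqueue(53): size=2
3. enqueue(17): size=3
4. enqueue(3): size=3=cap → OVERFLOW (fail)
5. enqueue(8): size=3=cap → OVERFLOW (fail)
6. dequeue(): size=2
7. dequeue(): size=1
8. enqueue(48): size=2
9. dequeue(): size=1
10. enqueue(73): size=2
11. dequeue(): size=1

Answer: 4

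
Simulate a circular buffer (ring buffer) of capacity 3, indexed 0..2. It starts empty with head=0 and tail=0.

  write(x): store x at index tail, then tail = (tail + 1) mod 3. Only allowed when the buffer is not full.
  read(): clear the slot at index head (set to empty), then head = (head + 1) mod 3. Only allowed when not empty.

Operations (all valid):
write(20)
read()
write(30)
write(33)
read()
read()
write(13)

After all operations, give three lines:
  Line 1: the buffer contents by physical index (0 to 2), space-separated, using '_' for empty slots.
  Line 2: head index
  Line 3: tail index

Answer: 13 _ _
0
1

Derivation:
write(20): buf=[20 _ _], head=0, tail=1, size=1
read(): buf=[_ _ _], head=1, tail=1, size=0
write(30): buf=[_ 30 _], head=1, tail=2, size=1
write(33): buf=[_ 30 33], head=1, tail=0, size=2
read(): buf=[_ _ 33], head=2, tail=0, size=1
read(): buf=[_ _ _], head=0, tail=0, size=0
write(13): buf=[13 _ _], head=0, tail=1, size=1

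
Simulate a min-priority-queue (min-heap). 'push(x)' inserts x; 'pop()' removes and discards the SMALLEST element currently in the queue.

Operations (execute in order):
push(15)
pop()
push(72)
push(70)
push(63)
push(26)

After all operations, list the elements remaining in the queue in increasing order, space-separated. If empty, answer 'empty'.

push(15): heap contents = [15]
pop() → 15: heap contents = []
push(72): heap contents = [72]
push(70): heap contents = [70, 72]
push(63): heap contents = [63, 70, 72]
push(26): heap contents = [26, 63, 70, 72]

Answer: 26 63 70 72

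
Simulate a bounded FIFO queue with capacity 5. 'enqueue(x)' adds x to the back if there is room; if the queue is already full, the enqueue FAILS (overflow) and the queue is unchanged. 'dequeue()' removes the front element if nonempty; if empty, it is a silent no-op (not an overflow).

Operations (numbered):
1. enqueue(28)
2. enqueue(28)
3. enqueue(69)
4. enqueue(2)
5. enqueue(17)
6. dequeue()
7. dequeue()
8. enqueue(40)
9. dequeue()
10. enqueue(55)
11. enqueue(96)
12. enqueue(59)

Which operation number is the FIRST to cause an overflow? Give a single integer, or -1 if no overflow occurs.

1. enqueue(28): size=1
2. enqueue(28): size=2
3. enqueue(69): size=3
4. enqueue(2): size=4
5. enqueue(17): size=5
6. dequeue(): size=4
7. dequeue(): size=3
8. enqueue(40): size=4
9. dequeue(): size=3
10. enqueue(55): size=4
11. enqueue(96): size=5
12. enqueue(59): size=5=cap → OVERFLOW (fail)

Answer: 12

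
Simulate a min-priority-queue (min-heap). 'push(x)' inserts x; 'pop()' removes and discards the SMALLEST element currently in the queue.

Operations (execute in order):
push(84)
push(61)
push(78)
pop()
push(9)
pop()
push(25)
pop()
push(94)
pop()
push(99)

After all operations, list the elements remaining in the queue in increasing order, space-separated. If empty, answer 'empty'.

push(84): heap contents = [84]
push(61): heap contents = [61, 84]
push(78): heap contents = [61, 78, 84]
pop() → 61: heap contents = [78, 84]
push(9): heap contents = [9, 78, 84]
pop() → 9: heap contents = [78, 84]
push(25): heap contents = [25, 78, 84]
pop() → 25: heap contents = [78, 84]
push(94): heap contents = [78, 84, 94]
pop() → 78: heap contents = [84, 94]
push(99): heap contents = [84, 94, 99]

Answer: 84 94 99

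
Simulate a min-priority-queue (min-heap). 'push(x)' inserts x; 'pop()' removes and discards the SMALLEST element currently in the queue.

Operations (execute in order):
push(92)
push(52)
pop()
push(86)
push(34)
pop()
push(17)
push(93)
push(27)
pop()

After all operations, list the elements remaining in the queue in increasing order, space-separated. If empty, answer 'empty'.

Answer: 27 86 92 93

Derivation:
push(92): heap contents = [92]
push(52): heap contents = [52, 92]
pop() → 52: heap contents = [92]
push(86): heap contents = [86, 92]
push(34): heap contents = [34, 86, 92]
pop() → 34: heap contents = [86, 92]
push(17): heap contents = [17, 86, 92]
push(93): heap contents = [17, 86, 92, 93]
push(27): heap contents = [17, 27, 86, 92, 93]
pop() → 17: heap contents = [27, 86, 92, 93]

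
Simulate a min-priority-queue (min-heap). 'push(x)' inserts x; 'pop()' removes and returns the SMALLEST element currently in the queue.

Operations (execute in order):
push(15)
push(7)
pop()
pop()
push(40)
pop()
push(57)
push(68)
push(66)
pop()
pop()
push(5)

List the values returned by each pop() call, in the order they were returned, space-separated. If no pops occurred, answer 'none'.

push(15): heap contents = [15]
push(7): heap contents = [7, 15]
pop() → 7: heap contents = [15]
pop() → 15: heap contents = []
push(40): heap contents = [40]
pop() → 40: heap contents = []
push(57): heap contents = [57]
push(68): heap contents = [57, 68]
push(66): heap contents = [57, 66, 68]
pop() → 57: heap contents = [66, 68]
pop() → 66: heap contents = [68]
push(5): heap contents = [5, 68]

Answer: 7 15 40 57 66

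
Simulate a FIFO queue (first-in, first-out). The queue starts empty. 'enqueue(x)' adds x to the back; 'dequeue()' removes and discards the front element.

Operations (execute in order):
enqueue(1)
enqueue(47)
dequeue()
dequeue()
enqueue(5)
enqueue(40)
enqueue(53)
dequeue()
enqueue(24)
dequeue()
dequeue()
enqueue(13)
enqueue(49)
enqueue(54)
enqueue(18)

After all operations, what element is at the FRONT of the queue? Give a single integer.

Answer: 24

Derivation:
enqueue(1): queue = [1]
enqueue(47): queue = [1, 47]
dequeue(): queue = [47]
dequeue(): queue = []
enqueue(5): queue = [5]
enqueue(40): queue = [5, 40]
enqueue(53): queue = [5, 40, 53]
dequeue(): queue = [40, 53]
enqueue(24): queue = [40, 53, 24]
dequeue(): queue = [53, 24]
dequeue(): queue = [24]
enqueue(13): queue = [24, 13]
enqueue(49): queue = [24, 13, 49]
enqueue(54): queue = [24, 13, 49, 54]
enqueue(18): queue = [24, 13, 49, 54, 18]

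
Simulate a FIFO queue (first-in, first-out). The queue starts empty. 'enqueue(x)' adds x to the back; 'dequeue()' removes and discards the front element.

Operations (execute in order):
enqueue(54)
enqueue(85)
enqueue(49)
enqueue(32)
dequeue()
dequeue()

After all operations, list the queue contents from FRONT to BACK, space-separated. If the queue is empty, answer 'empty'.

enqueue(54): [54]
enqueue(85): [54, 85]
enqueue(49): [54, 85, 49]
enqueue(32): [54, 85, 49, 32]
dequeue(): [85, 49, 32]
dequeue(): [49, 32]

Answer: 49 32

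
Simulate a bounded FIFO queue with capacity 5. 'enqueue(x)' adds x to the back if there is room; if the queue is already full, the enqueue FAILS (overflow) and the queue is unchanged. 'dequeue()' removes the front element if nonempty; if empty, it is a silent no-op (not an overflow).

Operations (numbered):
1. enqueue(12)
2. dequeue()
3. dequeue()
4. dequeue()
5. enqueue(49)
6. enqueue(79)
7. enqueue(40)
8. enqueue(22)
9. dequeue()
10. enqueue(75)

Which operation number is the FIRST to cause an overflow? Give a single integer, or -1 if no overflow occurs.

Answer: -1

Derivation:
1. enqueue(12): size=1
2. dequeue(): size=0
3. dequeue(): empty, no-op, size=0
4. dequeue(): empty, no-op, size=0
5. enqueue(49): size=1
6. enqueue(79): size=2
7. enqueue(40): size=3
8. enqueue(22): size=4
9. dequeue(): size=3
10. enqueue(75): size=4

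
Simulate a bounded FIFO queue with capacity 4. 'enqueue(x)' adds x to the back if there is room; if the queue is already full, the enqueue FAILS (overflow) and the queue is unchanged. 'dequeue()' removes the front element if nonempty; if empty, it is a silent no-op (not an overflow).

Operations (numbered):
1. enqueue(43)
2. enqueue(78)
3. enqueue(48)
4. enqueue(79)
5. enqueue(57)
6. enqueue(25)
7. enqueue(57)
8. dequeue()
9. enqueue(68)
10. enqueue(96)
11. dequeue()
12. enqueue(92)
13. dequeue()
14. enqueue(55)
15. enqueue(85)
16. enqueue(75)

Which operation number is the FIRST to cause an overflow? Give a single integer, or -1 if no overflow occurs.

1. enqueue(43): size=1
2. enqueue(78): size=2
3. enqueue(48): size=3
4. enqueue(79): size=4
5. enqueue(57): size=4=cap → OVERFLOW (fail)
6. enqueue(25): size=4=cap → OVERFLOW (fail)
7. enqueue(57): size=4=cap → OVERFLOW (fail)
8. dequeue(): size=3
9. enqueue(68): size=4
10. enqueue(96): size=4=cap → OVERFLOW (fail)
11. dequeue(): size=3
12. enqueue(92): size=4
13. dequeue(): size=3
14. enqueue(55): size=4
15. enqueue(85): size=4=cap → OVERFLOW (fail)
16. enqueue(75): size=4=cap → OVERFLOW (fail)

Answer: 5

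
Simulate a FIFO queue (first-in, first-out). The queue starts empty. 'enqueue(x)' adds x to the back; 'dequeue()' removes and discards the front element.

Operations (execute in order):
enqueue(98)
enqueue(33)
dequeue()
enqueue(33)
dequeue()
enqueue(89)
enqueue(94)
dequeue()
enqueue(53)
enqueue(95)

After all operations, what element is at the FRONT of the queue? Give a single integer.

enqueue(98): queue = [98]
enqueue(33): queue = [98, 33]
dequeue(): queue = [33]
enqueue(33): queue = [33, 33]
dequeue(): queue = [33]
enqueue(89): queue = [33, 89]
enqueue(94): queue = [33, 89, 94]
dequeue(): queue = [89, 94]
enqueue(53): queue = [89, 94, 53]
enqueue(95): queue = [89, 94, 53, 95]

Answer: 89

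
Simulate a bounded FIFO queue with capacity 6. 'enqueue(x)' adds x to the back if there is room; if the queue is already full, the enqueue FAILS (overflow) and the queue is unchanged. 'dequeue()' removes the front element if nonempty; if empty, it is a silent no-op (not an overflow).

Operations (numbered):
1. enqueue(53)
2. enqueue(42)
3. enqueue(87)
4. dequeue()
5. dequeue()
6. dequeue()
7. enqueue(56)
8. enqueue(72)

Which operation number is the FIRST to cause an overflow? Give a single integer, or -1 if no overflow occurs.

Answer: -1

Derivation:
1. enqueue(53): size=1
2. enqueue(42): size=2
3. enqueue(87): size=3
4. dequeue(): size=2
5. dequeue(): size=1
6. dequeue(): size=0
7. enqueue(56): size=1
8. enqueue(72): size=2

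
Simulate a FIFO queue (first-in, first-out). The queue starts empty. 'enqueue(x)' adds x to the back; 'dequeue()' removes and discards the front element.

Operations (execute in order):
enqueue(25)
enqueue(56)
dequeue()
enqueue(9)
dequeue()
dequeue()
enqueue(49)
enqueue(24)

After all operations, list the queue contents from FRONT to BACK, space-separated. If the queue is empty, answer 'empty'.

Answer: 49 24

Derivation:
enqueue(25): [25]
enqueue(56): [25, 56]
dequeue(): [56]
enqueue(9): [56, 9]
dequeue(): [9]
dequeue(): []
enqueue(49): [49]
enqueue(24): [49, 24]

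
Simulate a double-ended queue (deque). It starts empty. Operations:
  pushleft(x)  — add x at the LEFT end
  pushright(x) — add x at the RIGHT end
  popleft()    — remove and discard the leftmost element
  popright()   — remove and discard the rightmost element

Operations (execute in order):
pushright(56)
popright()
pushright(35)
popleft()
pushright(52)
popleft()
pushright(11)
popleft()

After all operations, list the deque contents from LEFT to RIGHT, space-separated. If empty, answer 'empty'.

Answer: empty

Derivation:
pushright(56): [56]
popright(): []
pushright(35): [35]
popleft(): []
pushright(52): [52]
popleft(): []
pushright(11): [11]
popleft(): []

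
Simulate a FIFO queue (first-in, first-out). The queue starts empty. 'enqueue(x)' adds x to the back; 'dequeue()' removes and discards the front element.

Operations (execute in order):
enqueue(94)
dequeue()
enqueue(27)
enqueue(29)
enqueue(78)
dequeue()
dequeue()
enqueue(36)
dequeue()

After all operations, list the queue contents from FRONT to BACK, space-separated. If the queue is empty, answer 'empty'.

enqueue(94): [94]
dequeue(): []
enqueue(27): [27]
enqueue(29): [27, 29]
enqueue(78): [27, 29, 78]
dequeue(): [29, 78]
dequeue(): [78]
enqueue(36): [78, 36]
dequeue(): [36]

Answer: 36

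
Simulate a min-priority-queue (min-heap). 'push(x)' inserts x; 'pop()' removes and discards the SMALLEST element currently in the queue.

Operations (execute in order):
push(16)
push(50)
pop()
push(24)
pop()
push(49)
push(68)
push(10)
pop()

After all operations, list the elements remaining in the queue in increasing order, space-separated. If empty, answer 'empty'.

push(16): heap contents = [16]
push(50): heap contents = [16, 50]
pop() → 16: heap contents = [50]
push(24): heap contents = [24, 50]
pop() → 24: heap contents = [50]
push(49): heap contents = [49, 50]
push(68): heap contents = [49, 50, 68]
push(10): heap contents = [10, 49, 50, 68]
pop() → 10: heap contents = [49, 50, 68]

Answer: 49 50 68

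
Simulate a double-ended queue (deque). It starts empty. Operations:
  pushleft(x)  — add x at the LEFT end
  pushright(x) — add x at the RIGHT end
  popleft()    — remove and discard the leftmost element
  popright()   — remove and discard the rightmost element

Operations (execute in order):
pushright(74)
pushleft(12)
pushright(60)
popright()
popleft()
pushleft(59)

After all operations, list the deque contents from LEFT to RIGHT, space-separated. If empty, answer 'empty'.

pushright(74): [74]
pushleft(12): [12, 74]
pushright(60): [12, 74, 60]
popright(): [12, 74]
popleft(): [74]
pushleft(59): [59, 74]

Answer: 59 74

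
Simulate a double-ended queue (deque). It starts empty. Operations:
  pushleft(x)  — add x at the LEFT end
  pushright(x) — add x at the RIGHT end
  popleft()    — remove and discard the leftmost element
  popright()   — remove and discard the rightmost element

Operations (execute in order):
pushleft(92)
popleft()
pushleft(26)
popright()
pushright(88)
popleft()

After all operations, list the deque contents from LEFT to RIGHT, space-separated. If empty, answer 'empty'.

Answer: empty

Derivation:
pushleft(92): [92]
popleft(): []
pushleft(26): [26]
popright(): []
pushright(88): [88]
popleft(): []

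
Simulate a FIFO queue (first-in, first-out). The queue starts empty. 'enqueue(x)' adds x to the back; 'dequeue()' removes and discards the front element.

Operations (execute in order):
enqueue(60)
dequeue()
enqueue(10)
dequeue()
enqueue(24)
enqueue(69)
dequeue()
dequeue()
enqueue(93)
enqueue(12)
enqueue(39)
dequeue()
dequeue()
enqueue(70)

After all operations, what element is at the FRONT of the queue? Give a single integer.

enqueue(60): queue = [60]
dequeue(): queue = []
enqueue(10): queue = [10]
dequeue(): queue = []
enqueue(24): queue = [24]
enqueue(69): queue = [24, 69]
dequeue(): queue = [69]
dequeue(): queue = []
enqueue(93): queue = [93]
enqueue(12): queue = [93, 12]
enqueue(39): queue = [93, 12, 39]
dequeue(): queue = [12, 39]
dequeue(): queue = [39]
enqueue(70): queue = [39, 70]

Answer: 39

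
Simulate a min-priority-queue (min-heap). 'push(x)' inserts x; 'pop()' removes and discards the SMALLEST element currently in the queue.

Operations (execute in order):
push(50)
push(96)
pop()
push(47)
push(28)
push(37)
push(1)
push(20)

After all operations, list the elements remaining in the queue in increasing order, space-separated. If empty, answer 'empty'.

push(50): heap contents = [50]
push(96): heap contents = [50, 96]
pop() → 50: heap contents = [96]
push(47): heap contents = [47, 96]
push(28): heap contents = [28, 47, 96]
push(37): heap contents = [28, 37, 47, 96]
push(1): heap contents = [1, 28, 37, 47, 96]
push(20): heap contents = [1, 20, 28, 37, 47, 96]

Answer: 1 20 28 37 47 96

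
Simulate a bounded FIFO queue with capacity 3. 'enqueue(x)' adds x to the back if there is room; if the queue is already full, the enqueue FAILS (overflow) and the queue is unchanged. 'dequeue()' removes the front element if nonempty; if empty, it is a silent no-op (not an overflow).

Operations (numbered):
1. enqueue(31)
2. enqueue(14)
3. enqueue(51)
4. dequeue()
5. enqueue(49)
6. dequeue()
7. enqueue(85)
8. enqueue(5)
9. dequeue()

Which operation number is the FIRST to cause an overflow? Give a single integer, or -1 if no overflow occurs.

1. enqueue(31): size=1
2. enqueue(14): size=2
3. enqueue(51): size=3
4. dequeue(): size=2
5. enqueue(49): size=3
6. dequeue(): size=2
7. enqueue(85): size=3
8. enqueue(5): size=3=cap → OVERFLOW (fail)
9. dequeue(): size=2

Answer: 8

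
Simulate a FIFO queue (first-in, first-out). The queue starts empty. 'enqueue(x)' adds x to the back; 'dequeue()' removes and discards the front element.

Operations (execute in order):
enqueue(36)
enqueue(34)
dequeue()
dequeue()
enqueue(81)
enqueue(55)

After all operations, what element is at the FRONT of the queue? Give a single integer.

enqueue(36): queue = [36]
enqueue(34): queue = [36, 34]
dequeue(): queue = [34]
dequeue(): queue = []
enqueue(81): queue = [81]
enqueue(55): queue = [81, 55]

Answer: 81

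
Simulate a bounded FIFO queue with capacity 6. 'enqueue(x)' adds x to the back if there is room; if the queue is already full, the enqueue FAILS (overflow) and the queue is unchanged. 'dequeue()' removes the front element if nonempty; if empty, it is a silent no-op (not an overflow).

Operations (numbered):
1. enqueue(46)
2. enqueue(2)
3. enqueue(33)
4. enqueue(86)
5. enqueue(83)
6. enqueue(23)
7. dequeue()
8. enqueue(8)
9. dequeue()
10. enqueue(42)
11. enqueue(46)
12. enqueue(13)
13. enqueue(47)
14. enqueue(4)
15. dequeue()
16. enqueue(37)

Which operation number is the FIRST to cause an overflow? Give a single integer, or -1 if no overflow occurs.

Answer: 11

Derivation:
1. enqueue(46): size=1
2. enqueue(2): size=2
3. enqueue(33): size=3
4. enqueue(86): size=4
5. enqueue(83): size=5
6. enqueue(23): size=6
7. dequeue(): size=5
8. enqueue(8): size=6
9. dequeue(): size=5
10. enqueue(42): size=6
11. enqueue(46): size=6=cap → OVERFLOW (fail)
12. enqueue(13): size=6=cap → OVERFLOW (fail)
13. enqueue(47): size=6=cap → OVERFLOW (fail)
14. enqueue(4): size=6=cap → OVERFLOW (fail)
15. dequeue(): size=5
16. enqueue(37): size=6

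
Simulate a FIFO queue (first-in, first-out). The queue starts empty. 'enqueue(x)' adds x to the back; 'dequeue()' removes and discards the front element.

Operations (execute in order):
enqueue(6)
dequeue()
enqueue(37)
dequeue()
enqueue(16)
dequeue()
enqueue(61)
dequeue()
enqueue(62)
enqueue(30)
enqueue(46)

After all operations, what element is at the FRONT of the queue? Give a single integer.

enqueue(6): queue = [6]
dequeue(): queue = []
enqueue(37): queue = [37]
dequeue(): queue = []
enqueue(16): queue = [16]
dequeue(): queue = []
enqueue(61): queue = [61]
dequeue(): queue = []
enqueue(62): queue = [62]
enqueue(30): queue = [62, 30]
enqueue(46): queue = [62, 30, 46]

Answer: 62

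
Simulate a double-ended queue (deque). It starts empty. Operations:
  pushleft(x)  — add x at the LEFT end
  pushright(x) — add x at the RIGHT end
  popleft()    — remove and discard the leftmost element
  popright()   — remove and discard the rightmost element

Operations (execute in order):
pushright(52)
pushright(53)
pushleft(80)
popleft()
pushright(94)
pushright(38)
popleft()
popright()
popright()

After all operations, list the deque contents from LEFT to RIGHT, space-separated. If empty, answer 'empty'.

pushright(52): [52]
pushright(53): [52, 53]
pushleft(80): [80, 52, 53]
popleft(): [52, 53]
pushright(94): [52, 53, 94]
pushright(38): [52, 53, 94, 38]
popleft(): [53, 94, 38]
popright(): [53, 94]
popright(): [53]

Answer: 53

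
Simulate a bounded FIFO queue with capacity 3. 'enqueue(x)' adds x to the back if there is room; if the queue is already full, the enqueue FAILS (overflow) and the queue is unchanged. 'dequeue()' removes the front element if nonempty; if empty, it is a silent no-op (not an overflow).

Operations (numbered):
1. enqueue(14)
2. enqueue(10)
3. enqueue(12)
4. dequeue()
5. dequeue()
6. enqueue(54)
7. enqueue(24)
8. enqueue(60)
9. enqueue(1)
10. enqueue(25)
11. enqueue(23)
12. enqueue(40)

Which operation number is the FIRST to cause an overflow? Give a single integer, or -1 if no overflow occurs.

Answer: 8

Derivation:
1. enqueue(14): size=1
2. enqueue(10): size=2
3. enqueue(12): size=3
4. dequeue(): size=2
5. dequeue(): size=1
6. enqueue(54): size=2
7. enqueue(24): size=3
8. enqueue(60): size=3=cap → OVERFLOW (fail)
9. enqueue(1): size=3=cap → OVERFLOW (fail)
10. enqueue(25): size=3=cap → OVERFLOW (fail)
11. enqueue(23): size=3=cap → OVERFLOW (fail)
12. enqueue(40): size=3=cap → OVERFLOW (fail)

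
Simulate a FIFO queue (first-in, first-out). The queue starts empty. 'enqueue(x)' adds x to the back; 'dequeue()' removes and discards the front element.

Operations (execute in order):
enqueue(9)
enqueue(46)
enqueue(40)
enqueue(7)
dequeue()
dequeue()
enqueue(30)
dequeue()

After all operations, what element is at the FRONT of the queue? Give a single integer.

Answer: 7

Derivation:
enqueue(9): queue = [9]
enqueue(46): queue = [9, 46]
enqueue(40): queue = [9, 46, 40]
enqueue(7): queue = [9, 46, 40, 7]
dequeue(): queue = [46, 40, 7]
dequeue(): queue = [40, 7]
enqueue(30): queue = [40, 7, 30]
dequeue(): queue = [7, 30]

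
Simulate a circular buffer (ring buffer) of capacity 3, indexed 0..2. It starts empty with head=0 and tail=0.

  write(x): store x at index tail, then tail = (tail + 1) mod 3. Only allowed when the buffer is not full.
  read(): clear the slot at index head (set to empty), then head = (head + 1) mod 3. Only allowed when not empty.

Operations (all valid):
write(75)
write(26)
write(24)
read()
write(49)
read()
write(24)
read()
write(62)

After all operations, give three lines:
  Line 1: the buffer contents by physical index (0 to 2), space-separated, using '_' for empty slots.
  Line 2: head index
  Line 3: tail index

Answer: 49 24 62
0
0

Derivation:
write(75): buf=[75 _ _], head=0, tail=1, size=1
write(26): buf=[75 26 _], head=0, tail=2, size=2
write(24): buf=[75 26 24], head=0, tail=0, size=3
read(): buf=[_ 26 24], head=1, tail=0, size=2
write(49): buf=[49 26 24], head=1, tail=1, size=3
read(): buf=[49 _ 24], head=2, tail=1, size=2
write(24): buf=[49 24 24], head=2, tail=2, size=3
read(): buf=[49 24 _], head=0, tail=2, size=2
write(62): buf=[49 24 62], head=0, tail=0, size=3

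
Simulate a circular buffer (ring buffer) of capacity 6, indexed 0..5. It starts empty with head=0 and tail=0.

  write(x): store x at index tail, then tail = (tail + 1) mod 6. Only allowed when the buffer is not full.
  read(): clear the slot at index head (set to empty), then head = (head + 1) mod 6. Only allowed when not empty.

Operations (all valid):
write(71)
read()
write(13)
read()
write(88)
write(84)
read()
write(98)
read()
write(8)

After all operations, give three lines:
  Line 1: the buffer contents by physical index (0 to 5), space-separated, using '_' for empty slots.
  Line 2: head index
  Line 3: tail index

write(71): buf=[71 _ _ _ _ _], head=0, tail=1, size=1
read(): buf=[_ _ _ _ _ _], head=1, tail=1, size=0
write(13): buf=[_ 13 _ _ _ _], head=1, tail=2, size=1
read(): buf=[_ _ _ _ _ _], head=2, tail=2, size=0
write(88): buf=[_ _ 88 _ _ _], head=2, tail=3, size=1
write(84): buf=[_ _ 88 84 _ _], head=2, tail=4, size=2
read(): buf=[_ _ _ 84 _ _], head=3, tail=4, size=1
write(98): buf=[_ _ _ 84 98 _], head=3, tail=5, size=2
read(): buf=[_ _ _ _ 98 _], head=4, tail=5, size=1
write(8): buf=[_ _ _ _ 98 8], head=4, tail=0, size=2

Answer: _ _ _ _ 98 8
4
0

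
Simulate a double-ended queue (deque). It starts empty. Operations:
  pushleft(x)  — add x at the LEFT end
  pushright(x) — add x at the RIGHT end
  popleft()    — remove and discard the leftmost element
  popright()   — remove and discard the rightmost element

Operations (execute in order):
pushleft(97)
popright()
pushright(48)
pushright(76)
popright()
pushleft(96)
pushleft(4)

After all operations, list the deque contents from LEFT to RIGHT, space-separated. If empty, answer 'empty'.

Answer: 4 96 48

Derivation:
pushleft(97): [97]
popright(): []
pushright(48): [48]
pushright(76): [48, 76]
popright(): [48]
pushleft(96): [96, 48]
pushleft(4): [4, 96, 48]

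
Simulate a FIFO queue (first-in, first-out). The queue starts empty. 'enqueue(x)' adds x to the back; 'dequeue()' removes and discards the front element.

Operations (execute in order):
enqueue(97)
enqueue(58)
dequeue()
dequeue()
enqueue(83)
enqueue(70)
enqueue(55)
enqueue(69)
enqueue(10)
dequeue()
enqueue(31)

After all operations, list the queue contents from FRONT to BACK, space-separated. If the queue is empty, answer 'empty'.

Answer: 70 55 69 10 31

Derivation:
enqueue(97): [97]
enqueue(58): [97, 58]
dequeue(): [58]
dequeue(): []
enqueue(83): [83]
enqueue(70): [83, 70]
enqueue(55): [83, 70, 55]
enqueue(69): [83, 70, 55, 69]
enqueue(10): [83, 70, 55, 69, 10]
dequeue(): [70, 55, 69, 10]
enqueue(31): [70, 55, 69, 10, 31]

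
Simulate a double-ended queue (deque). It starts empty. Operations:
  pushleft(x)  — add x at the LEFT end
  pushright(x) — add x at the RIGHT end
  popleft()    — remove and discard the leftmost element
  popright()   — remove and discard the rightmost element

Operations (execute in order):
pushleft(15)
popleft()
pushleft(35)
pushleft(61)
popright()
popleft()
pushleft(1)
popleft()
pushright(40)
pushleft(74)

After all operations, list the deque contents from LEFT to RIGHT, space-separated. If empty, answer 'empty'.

Answer: 74 40

Derivation:
pushleft(15): [15]
popleft(): []
pushleft(35): [35]
pushleft(61): [61, 35]
popright(): [61]
popleft(): []
pushleft(1): [1]
popleft(): []
pushright(40): [40]
pushleft(74): [74, 40]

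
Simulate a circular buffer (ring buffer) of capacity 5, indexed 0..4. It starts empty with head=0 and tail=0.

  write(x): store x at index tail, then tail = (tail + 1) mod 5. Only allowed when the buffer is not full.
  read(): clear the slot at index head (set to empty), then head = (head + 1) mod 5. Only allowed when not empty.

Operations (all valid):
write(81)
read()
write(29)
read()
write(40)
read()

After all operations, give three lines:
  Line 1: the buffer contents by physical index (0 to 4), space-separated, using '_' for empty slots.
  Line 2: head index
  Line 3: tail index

Answer: _ _ _ _ _
3
3

Derivation:
write(81): buf=[81 _ _ _ _], head=0, tail=1, size=1
read(): buf=[_ _ _ _ _], head=1, tail=1, size=0
write(29): buf=[_ 29 _ _ _], head=1, tail=2, size=1
read(): buf=[_ _ _ _ _], head=2, tail=2, size=0
write(40): buf=[_ _ 40 _ _], head=2, tail=3, size=1
read(): buf=[_ _ _ _ _], head=3, tail=3, size=0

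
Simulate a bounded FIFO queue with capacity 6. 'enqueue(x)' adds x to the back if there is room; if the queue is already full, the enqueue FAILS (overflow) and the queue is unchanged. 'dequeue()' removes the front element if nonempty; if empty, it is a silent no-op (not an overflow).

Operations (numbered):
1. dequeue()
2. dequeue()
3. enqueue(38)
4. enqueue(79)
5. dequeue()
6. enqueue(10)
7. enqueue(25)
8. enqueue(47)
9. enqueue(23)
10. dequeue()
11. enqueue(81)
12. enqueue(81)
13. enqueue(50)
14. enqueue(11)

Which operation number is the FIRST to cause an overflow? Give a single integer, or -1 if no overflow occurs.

Answer: 13

Derivation:
1. dequeue(): empty, no-op, size=0
2. dequeue(): empty, no-op, size=0
3. enqueue(38): size=1
4. enqueue(79): size=2
5. dequeue(): size=1
6. enqueue(10): size=2
7. enqueue(25): size=3
8. enqueue(47): size=4
9. enqueue(23): size=5
10. dequeue(): size=4
11. enqueue(81): size=5
12. enqueue(81): size=6
13. enqueue(50): size=6=cap → OVERFLOW (fail)
14. enqueue(11): size=6=cap → OVERFLOW (fail)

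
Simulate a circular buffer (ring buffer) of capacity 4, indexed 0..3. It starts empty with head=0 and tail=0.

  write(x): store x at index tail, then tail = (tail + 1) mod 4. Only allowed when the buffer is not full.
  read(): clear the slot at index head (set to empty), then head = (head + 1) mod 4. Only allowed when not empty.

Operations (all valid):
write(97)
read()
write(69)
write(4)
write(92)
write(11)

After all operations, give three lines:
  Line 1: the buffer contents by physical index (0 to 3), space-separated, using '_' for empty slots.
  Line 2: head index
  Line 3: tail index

Answer: 11 69 4 92
1
1

Derivation:
write(97): buf=[97 _ _ _], head=0, tail=1, size=1
read(): buf=[_ _ _ _], head=1, tail=1, size=0
write(69): buf=[_ 69 _ _], head=1, tail=2, size=1
write(4): buf=[_ 69 4 _], head=1, tail=3, size=2
write(92): buf=[_ 69 4 92], head=1, tail=0, size=3
write(11): buf=[11 69 4 92], head=1, tail=1, size=4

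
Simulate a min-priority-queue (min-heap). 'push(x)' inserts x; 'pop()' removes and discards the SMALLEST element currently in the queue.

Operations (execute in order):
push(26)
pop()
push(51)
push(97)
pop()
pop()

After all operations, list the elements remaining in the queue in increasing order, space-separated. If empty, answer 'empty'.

Answer: empty

Derivation:
push(26): heap contents = [26]
pop() → 26: heap contents = []
push(51): heap contents = [51]
push(97): heap contents = [51, 97]
pop() → 51: heap contents = [97]
pop() → 97: heap contents = []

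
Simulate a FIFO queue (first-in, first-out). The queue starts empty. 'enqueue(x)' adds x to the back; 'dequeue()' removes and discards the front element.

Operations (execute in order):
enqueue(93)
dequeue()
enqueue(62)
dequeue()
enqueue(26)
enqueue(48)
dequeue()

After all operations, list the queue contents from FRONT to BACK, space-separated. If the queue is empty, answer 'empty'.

Answer: 48

Derivation:
enqueue(93): [93]
dequeue(): []
enqueue(62): [62]
dequeue(): []
enqueue(26): [26]
enqueue(48): [26, 48]
dequeue(): [48]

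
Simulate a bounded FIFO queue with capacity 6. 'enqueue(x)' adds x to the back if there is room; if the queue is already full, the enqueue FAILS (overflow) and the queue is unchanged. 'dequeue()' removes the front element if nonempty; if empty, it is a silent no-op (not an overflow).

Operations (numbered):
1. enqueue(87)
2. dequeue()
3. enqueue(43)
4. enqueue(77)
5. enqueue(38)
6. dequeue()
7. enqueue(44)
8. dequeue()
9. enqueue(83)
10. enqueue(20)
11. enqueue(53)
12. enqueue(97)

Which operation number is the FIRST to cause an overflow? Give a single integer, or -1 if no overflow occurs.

Answer: -1

Derivation:
1. enqueue(87): size=1
2. dequeue(): size=0
3. enqueue(43): size=1
4. enqueue(77): size=2
5. enqueue(38): size=3
6. dequeue(): size=2
7. enqueue(44): size=3
8. dequeue(): size=2
9. enqueue(83): size=3
10. enqueue(20): size=4
11. enqueue(53): size=5
12. enqueue(97): size=6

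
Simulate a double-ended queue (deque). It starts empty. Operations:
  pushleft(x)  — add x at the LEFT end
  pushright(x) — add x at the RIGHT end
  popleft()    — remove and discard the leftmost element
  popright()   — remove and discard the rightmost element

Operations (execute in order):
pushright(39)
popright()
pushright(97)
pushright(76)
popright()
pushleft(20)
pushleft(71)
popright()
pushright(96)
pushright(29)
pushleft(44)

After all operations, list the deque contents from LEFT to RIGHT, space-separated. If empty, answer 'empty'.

pushright(39): [39]
popright(): []
pushright(97): [97]
pushright(76): [97, 76]
popright(): [97]
pushleft(20): [20, 97]
pushleft(71): [71, 20, 97]
popright(): [71, 20]
pushright(96): [71, 20, 96]
pushright(29): [71, 20, 96, 29]
pushleft(44): [44, 71, 20, 96, 29]

Answer: 44 71 20 96 29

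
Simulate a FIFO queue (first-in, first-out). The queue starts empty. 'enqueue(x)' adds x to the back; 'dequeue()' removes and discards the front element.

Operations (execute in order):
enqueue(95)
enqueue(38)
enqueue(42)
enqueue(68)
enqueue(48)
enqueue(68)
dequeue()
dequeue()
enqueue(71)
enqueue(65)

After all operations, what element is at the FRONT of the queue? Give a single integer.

enqueue(95): queue = [95]
enqueue(38): queue = [95, 38]
enqueue(42): queue = [95, 38, 42]
enqueue(68): queue = [95, 38, 42, 68]
enqueue(48): queue = [95, 38, 42, 68, 48]
enqueue(68): queue = [95, 38, 42, 68, 48, 68]
dequeue(): queue = [38, 42, 68, 48, 68]
dequeue(): queue = [42, 68, 48, 68]
enqueue(71): queue = [42, 68, 48, 68, 71]
enqueue(65): queue = [42, 68, 48, 68, 71, 65]

Answer: 42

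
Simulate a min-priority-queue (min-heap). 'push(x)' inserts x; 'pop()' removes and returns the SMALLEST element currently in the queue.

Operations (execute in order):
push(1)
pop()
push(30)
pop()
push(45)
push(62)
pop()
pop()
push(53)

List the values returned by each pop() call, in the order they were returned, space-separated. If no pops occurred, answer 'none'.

push(1): heap contents = [1]
pop() → 1: heap contents = []
push(30): heap contents = [30]
pop() → 30: heap contents = []
push(45): heap contents = [45]
push(62): heap contents = [45, 62]
pop() → 45: heap contents = [62]
pop() → 62: heap contents = []
push(53): heap contents = [53]

Answer: 1 30 45 62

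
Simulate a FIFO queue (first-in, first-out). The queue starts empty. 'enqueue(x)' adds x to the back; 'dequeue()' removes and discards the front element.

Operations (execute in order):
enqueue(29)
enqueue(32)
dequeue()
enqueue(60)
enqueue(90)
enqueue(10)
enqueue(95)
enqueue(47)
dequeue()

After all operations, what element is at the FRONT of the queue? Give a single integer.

Answer: 60

Derivation:
enqueue(29): queue = [29]
enqueue(32): queue = [29, 32]
dequeue(): queue = [32]
enqueue(60): queue = [32, 60]
enqueue(90): queue = [32, 60, 90]
enqueue(10): queue = [32, 60, 90, 10]
enqueue(95): queue = [32, 60, 90, 10, 95]
enqueue(47): queue = [32, 60, 90, 10, 95, 47]
dequeue(): queue = [60, 90, 10, 95, 47]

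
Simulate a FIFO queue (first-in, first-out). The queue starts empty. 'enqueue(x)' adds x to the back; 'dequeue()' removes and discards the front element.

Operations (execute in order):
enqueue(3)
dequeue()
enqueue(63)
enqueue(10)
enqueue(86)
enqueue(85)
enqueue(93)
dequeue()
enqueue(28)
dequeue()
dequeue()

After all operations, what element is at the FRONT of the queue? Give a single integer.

enqueue(3): queue = [3]
dequeue(): queue = []
enqueue(63): queue = [63]
enqueue(10): queue = [63, 10]
enqueue(86): queue = [63, 10, 86]
enqueue(85): queue = [63, 10, 86, 85]
enqueue(93): queue = [63, 10, 86, 85, 93]
dequeue(): queue = [10, 86, 85, 93]
enqueue(28): queue = [10, 86, 85, 93, 28]
dequeue(): queue = [86, 85, 93, 28]
dequeue(): queue = [85, 93, 28]

Answer: 85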